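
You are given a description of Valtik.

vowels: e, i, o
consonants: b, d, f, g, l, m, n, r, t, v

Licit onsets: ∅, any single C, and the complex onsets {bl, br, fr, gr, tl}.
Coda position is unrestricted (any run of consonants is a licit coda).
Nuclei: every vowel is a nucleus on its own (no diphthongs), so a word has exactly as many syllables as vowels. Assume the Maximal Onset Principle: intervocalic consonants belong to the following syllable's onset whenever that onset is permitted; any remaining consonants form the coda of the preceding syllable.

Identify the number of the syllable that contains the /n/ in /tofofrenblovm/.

Nuclei (vowels): o, o, e, o → 4 syllables.
/o…o/ gap (V1→V2): just /f/ — single C goes to the following onset.
/o…e/ gap (V2→V3): cluster /fr/ — /fr/ is itself a permitted onset, so the whole cluster goes right; preceding coda = ∅.
/e…o/ gap (V3→V4): /nbl/ splits as /n/ + /bl/ (/bl/ is the longest suffix that is a licit onset).
So the parse is to.fo.fren.blovm.
The /n/ is in the coda of syllable 3 (/fren/).

3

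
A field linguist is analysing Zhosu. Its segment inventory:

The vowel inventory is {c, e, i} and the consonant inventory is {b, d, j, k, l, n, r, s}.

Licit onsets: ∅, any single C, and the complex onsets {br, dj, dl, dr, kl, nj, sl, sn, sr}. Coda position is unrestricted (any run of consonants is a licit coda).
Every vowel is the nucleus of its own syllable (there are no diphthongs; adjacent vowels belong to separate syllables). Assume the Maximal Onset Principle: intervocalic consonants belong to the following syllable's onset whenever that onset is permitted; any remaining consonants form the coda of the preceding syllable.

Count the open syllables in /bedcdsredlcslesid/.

Nuclei (vowels): e, c, e, c, e, i → 6 syllables.
Between /e/ (V1) and /c/ (V2): just /d/ — single C goes to the following onset.
Between /c/ (V2) and /e/ (V3): cluster /dsr/ — the longest permitted-onset suffix is /sr/; onset = /sr/, preceding coda = /d/.
Between /e/ (V3) and /c/ (V4): /dl/ is a licit onset in full, so it all attaches to the next syllable.
Between /c/ (V4) and /e/ (V5): cluster /sl/ — /sl/ is itself a permitted onset, so the whole cluster goes right; preceding coda = ∅.
Between /e/ (V5) and /i/ (V6): /s/ → onset of the next syllable (single consonants are always licit onsets).
So the parse is be.dcd.sre.dlc.sle.sid.
Classifying each syllable: /be/ (open), /dcd/ (closed), /sre/ (open), /dlc/ (open), /sle/ (open), /sid/ (closed).
Open syllables: 4.

4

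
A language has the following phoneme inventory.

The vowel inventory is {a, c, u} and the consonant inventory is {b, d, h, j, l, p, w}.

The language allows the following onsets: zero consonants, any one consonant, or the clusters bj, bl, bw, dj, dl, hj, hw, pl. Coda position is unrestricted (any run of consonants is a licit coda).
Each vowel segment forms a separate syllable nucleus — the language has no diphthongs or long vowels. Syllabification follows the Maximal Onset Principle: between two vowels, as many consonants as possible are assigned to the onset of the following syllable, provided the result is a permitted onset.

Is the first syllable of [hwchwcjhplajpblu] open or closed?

open

The vowels are c, c, a, u — 4 nuclei, so 4 syllables.
/c…c/ gap (V1→V2): /hw/ — entire cluster is a permitted onset → onset /hw/, coda ∅.
/c…a/ gap (V2→V3): /jhpl/ splits as /jh/ + /pl/ (/pl/ is the longest suffix that is a licit onset).
/a…u/ gap (V3→V4): /jpbl/ splits as /jp/ + /bl/ (/bl/ is the longest suffix that is a licit onset).
Result: hwc.hwcjh.plajp.blu.
Syllable 1 is /hwc/; it ends in its nucleus with no coda, so it is open.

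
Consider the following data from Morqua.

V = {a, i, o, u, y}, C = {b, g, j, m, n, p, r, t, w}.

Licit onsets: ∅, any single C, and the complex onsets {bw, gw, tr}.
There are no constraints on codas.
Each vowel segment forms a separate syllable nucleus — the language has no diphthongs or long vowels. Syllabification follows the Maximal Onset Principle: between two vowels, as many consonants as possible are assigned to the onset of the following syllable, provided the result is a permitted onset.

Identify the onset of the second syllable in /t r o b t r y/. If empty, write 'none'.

Vowels present: o, y; each is a nucleus, giving 2 syllables.
V1 /o/ – V2 /y/: cluster /btr/ — the longest permitted-onset suffix is /tr/; onset = /tr/, preceding coda = /b/.
Result: trob.try.
Syllable 2 is /try/: onset /tr/, nucleus /y/, coda ∅.

tr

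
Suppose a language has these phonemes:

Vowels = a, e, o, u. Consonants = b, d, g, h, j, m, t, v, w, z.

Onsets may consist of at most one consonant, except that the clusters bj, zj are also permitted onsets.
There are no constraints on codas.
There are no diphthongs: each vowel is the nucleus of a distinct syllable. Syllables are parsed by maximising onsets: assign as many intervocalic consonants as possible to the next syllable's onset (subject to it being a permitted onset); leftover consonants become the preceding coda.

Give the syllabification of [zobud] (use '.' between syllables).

Vowels present: o, u; each is a nucleus, giving 2 syllables.
Between /o/ (V1) and /u/ (V2): just /b/ — single C goes to the following onset.

zo.bud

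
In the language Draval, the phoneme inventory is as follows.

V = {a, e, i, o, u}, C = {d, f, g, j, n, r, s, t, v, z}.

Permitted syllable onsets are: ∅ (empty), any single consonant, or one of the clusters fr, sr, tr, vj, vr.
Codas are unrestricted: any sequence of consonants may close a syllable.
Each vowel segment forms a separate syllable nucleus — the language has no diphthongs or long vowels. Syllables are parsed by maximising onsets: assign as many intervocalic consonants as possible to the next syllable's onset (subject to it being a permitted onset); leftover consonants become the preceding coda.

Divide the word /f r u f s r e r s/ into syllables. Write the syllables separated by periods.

fruf.srers

Nuclei (vowels): u, e → 2 syllables.
σ1/σ2 boundary: /fsr/ — longest licit onset from the right is /sr/, leaving /f/ as coda.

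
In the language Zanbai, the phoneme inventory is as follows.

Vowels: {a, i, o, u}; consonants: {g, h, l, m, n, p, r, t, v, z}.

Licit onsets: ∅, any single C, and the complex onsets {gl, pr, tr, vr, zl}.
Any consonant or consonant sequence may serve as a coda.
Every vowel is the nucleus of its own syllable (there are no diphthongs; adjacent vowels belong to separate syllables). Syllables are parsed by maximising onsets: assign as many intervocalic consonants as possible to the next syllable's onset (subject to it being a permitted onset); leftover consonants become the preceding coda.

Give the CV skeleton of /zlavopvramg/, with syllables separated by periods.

CCV.CVC.CCVCC

Nuclei (vowels): a, o, a → 3 syllables.
Between /a/ (V1) and /o/ (V2): /v/ is a single consonant, so it becomes the next onset.
Between /o/ (V2) and /a/ (V3): /pvr/; trying suffixes from longest down, /vr/ is the first permitted one, so coda /p/ | onset /vr/.
Putting it together: zla.vop.vramg.
Mapping each syllable to C/V: /zla/ → CCV, /vop/ → CVC, /vramg/ → CCVCC.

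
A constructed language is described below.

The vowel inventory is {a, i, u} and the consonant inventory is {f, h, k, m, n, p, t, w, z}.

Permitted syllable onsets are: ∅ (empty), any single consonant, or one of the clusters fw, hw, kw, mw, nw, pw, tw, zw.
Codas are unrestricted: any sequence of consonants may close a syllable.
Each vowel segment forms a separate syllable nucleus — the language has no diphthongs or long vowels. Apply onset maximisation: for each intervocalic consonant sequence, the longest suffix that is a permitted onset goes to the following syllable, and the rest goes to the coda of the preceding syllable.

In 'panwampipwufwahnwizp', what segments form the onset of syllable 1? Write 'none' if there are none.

Nuclei (vowels): a, a, i, u, a, i → 6 syllables.
σ1/σ2 boundary: cluster /nw/ — /nw/ is itself a permitted onset, so the whole cluster goes right; preceding coda = ∅.
σ2/σ3 boundary: cluster /mp/ — the longest permitted-onset suffix is /p/; onset = /p/, preceding coda = /m/.
σ3/σ4 boundary: /pw/ is a licit onset in full, so it all attaches to the next syllable.
σ4/σ5 boundary: cluster /fw/ — /fw/ is itself a permitted onset, so the whole cluster goes right; preceding coda = ∅.
σ5/σ6 boundary: /hnw/ — longest licit onset from the right is /nw/, leaving /h/ as coda.
Putting it together: pa.nwam.pi.pwu.fwah.nwizp.
Syllable 1 is /pa/: onset /p/, nucleus /a/, coda ∅.

p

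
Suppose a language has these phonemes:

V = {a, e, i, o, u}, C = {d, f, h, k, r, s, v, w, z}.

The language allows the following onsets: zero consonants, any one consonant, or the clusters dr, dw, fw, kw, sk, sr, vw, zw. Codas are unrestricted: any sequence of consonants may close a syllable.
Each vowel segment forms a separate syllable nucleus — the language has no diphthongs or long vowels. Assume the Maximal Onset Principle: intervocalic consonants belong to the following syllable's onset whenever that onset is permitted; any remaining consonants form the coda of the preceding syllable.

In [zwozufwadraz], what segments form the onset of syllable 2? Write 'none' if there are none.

z

Vowels present: o, u, a, a; each is a nucleus, giving 4 syllables.
V1 /o/ – V2 /u/: /z/ is a single consonant, so it becomes the next onset.
V2 /u/ – V3 /a/: /fw/ — entire cluster is a permitted onset → onset /fw/, coda ∅.
V3 /a/ – V4 /a/: /dr/ — entire cluster is a permitted onset → onset /dr/, coda ∅.
Syllabification: zwo.zu.fwa.draz.
Syllable 2 is /zu/: onset /z/, nucleus /u/, coda ∅.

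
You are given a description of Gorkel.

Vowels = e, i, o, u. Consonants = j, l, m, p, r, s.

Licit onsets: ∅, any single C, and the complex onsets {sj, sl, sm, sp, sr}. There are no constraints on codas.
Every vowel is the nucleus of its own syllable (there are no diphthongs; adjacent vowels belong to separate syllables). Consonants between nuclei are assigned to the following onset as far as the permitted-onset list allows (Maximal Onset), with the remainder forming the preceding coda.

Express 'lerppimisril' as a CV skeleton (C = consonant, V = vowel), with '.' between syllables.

The vowels are e, i, i, i — 4 nuclei, so 4 syllables.
V1 /e/ – V2 /i/: /rpp/; trying suffixes from longest down, /p/ is the first permitted one, so coda /rp/ | onset /p/.
V2 /i/ – V3 /i/: /m/ is a single consonant, so it becomes the next onset.
V3 /i/ – V4 /i/: cluster /sr/ — /sr/ is itself a permitted onset, so the whole cluster goes right; preceding coda = ∅.
Result: lerp.pi.mi.sril.
Mapping each syllable to C/V: /lerp/ → CVCC, /pi/ → CV, /mi/ → CV, /sril/ → CCVC.

CVCC.CV.CV.CCVC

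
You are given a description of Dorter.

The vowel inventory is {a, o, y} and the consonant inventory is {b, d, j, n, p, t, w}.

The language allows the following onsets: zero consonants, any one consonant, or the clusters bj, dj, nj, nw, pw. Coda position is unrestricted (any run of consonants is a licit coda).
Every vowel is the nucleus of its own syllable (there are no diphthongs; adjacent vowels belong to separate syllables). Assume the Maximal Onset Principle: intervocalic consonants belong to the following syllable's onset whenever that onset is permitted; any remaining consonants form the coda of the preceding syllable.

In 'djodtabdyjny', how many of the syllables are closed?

3

Nuclei (vowels): o, a, y, y → 4 syllables.
/o…a/ gap (V1→V2): cluster /dt/ — the longest permitted-onset suffix is /t/; onset = /t/, preceding coda = /d/.
/a…y/ gap (V2→V3): cluster /bd/ — the longest permitted-onset suffix is /d/; onset = /d/, preceding coda = /b/.
/y…y/ gap (V3→V4): /jn/ splits as /j/ + /n/ (/n/ is the longest suffix that is a licit onset).
Syllabification: djod.tab.dyj.ny.
Classifying each syllable: /djod/ (closed), /tab/ (closed), /dyj/ (closed), /ny/ (open).
Closed syllables: 3.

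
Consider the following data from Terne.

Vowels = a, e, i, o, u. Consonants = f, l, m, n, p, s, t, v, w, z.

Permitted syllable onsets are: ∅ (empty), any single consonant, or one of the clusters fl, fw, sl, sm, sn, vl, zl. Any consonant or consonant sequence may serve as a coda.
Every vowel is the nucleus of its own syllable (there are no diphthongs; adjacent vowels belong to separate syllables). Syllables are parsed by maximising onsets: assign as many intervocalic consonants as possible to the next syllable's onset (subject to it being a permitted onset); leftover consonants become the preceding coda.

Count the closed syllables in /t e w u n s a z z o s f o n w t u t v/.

5

Nuclei (vowels): e, u, a, o, o, u → 6 syllables.
V1 /e/ – V2 /u/: just /w/ — single C goes to the following onset.
V2 /u/ – V3 /a/: /ns/ splits as /n/ + /s/ (/s/ is the longest suffix that is a licit onset).
V3 /a/ – V4 /o/: cluster /zz/ — the longest permitted-onset suffix is /z/; onset = /z/, preceding coda = /z/.
V4 /o/ – V5 /o/: /sf/; trying suffixes from longest down, /f/ is the first permitted one, so coda /s/ | onset /f/.
V5 /o/ – V6 /u/: /nwt/ — longest licit onset from the right is /t/, leaving /nw/ as coda.
So the parse is te.wun.saz.zos.fonw.tutv.
Classifying each syllable: /te/ (open), /wun/ (closed), /saz/ (closed), /zos/ (closed), /fonw/ (closed), /tutv/ (closed).
Closed syllables: 5.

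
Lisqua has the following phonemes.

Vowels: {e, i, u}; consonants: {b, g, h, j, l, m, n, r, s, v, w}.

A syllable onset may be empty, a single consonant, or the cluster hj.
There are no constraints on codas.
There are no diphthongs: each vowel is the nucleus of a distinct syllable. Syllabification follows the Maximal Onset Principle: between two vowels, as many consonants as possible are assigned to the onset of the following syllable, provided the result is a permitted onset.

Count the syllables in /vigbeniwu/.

Nuclei (vowels): i, e, i, u → 4 syllables.

4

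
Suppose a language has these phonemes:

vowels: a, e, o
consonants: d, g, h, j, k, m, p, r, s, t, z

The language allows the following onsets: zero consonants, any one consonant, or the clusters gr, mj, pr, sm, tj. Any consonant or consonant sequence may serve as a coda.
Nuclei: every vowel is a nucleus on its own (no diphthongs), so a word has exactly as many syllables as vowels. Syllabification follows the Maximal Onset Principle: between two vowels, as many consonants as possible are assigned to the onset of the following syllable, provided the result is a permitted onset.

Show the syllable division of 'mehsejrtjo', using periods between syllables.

meh.sejr.tjo

The vowels are e, e, o — 3 nuclei, so 3 syllables.
/e…e/ gap (V1→V2): /hs/; trying suffixes from longest down, /s/ is the first permitted one, so coda /h/ | onset /s/.
/e…o/ gap (V2→V3): /jrtj/; trying suffixes from longest down, /tj/ is the first permitted one, so coda /jr/ | onset /tj/.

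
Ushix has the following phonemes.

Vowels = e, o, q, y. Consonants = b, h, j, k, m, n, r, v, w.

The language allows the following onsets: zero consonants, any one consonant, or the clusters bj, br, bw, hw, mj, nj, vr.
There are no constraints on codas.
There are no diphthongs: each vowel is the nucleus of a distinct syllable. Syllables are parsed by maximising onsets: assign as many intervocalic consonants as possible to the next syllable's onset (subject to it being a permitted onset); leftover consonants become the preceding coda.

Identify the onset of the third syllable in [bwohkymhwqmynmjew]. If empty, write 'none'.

hw

The vowels are o, y, q, y, e — 5 nuclei, so 5 syllables.
σ1/σ2 boundary: /hk/ — longest licit onset from the right is /k/, leaving /h/ as coda.
σ2/σ3 boundary: /mhw/; trying suffixes from longest down, /hw/ is the first permitted one, so coda /m/ | onset /hw/.
σ3/σ4 boundary: /m/ → onset of the next syllable (single consonants are always licit onsets).
σ4/σ5 boundary: cluster /nmj/ — the longest permitted-onset suffix is /mj/; onset = /mj/, preceding coda = /n/.
So the parse is bwoh.kym.hwq.myn.mjew.
Syllable 3 is /hwq/: onset /hw/, nucleus /q/, coda ∅.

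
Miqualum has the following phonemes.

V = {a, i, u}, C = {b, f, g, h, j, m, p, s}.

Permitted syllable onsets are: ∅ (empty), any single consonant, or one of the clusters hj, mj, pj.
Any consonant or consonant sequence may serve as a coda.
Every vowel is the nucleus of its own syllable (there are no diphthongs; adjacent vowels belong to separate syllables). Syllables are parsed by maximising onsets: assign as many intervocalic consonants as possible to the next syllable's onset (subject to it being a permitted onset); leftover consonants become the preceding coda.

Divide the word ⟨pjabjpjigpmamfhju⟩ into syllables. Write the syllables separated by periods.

pjabj.pjigp.mamf.hju

The vowels are a, i, a, u — 4 nuclei, so 4 syllables.
σ1/σ2 boundary: cluster /bjpj/ — the longest permitted-onset suffix is /pj/; onset = /pj/, preceding coda = /bj/.
σ2/σ3 boundary: cluster /gpm/ — the longest permitted-onset suffix is /m/; onset = /m/, preceding coda = /gp/.
σ3/σ4 boundary: cluster /mfhj/ — the longest permitted-onset suffix is /hj/; onset = /hj/, preceding coda = /mf/.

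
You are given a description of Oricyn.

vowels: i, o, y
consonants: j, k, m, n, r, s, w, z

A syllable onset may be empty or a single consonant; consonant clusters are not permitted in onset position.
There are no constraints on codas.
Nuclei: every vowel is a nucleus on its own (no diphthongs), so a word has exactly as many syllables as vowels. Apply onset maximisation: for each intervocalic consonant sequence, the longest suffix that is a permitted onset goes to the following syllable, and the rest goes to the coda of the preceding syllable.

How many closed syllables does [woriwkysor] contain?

2

Vowels present: o, i, y, o; each is a nucleus, giving 4 syllables.
Between /o/ (V1) and /i/ (V2): /r/ is a single consonant, so it becomes the next onset.
Between /i/ (V2) and /y/ (V3): /wk/ splits as /w/ + /k/ (/k/ is the longest suffix that is a licit onset).
Between /y/ (V3) and /o/ (V4): /s/ is a single consonant, so it becomes the next onset.
Syllabification: wo.riw.ky.sor.
Classifying each syllable: /wo/ (open), /riw/ (closed), /ky/ (open), /sor/ (closed).
Closed syllables: 2.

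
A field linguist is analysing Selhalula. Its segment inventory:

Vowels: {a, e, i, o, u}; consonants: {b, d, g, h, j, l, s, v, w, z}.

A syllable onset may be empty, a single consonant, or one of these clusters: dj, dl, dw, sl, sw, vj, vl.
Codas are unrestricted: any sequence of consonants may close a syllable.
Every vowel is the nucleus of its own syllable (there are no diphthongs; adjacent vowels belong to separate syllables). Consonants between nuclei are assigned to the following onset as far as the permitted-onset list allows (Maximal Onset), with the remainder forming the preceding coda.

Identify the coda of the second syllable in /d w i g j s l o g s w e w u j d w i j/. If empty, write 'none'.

g

Vowels present: i, o, e, u, i; each is a nucleus, giving 5 syllables.
V1 /i/ – V2 /o/: /gjsl/ splits as /gj/ + /sl/ (/sl/ is the longest suffix that is a licit onset).
V2 /o/ – V3 /e/: /gsw/; trying suffixes from longest down, /sw/ is the first permitted one, so coda /g/ | onset /sw/.
V3 /e/ – V4 /u/: just /w/ — single C goes to the following onset.
V4 /u/ – V5 /i/: /jdw/ — longest licit onset from the right is /dw/, leaving /j/ as coda.
Syllabification: dwigj.slog.swe.wuj.dwij.
Syllable 2 is /slog/: onset /sl/, nucleus /o/, coda /g/.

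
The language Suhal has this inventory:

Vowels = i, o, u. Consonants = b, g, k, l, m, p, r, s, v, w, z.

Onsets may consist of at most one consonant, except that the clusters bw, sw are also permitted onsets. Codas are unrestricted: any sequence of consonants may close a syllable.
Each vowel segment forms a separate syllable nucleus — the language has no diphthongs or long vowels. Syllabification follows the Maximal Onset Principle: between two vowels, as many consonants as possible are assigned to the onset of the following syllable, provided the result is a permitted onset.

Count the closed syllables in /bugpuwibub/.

2

Vowels present: u, u, i, u; each is a nucleus, giving 4 syllables.
V1 /u/ – V2 /u/: /gp/ splits as /g/ + /p/ (/p/ is the longest suffix that is a licit onset).
V2 /u/ – V3 /i/: /w/ is a single consonant, so it becomes the next onset.
V3 /i/ – V4 /u/: just /b/ — single C goes to the following onset.
Putting it together: bug.pu.wi.bub.
Classifying each syllable: /bug/ (closed), /pu/ (open), /wi/ (open), /bub/ (closed).
Closed syllables: 2.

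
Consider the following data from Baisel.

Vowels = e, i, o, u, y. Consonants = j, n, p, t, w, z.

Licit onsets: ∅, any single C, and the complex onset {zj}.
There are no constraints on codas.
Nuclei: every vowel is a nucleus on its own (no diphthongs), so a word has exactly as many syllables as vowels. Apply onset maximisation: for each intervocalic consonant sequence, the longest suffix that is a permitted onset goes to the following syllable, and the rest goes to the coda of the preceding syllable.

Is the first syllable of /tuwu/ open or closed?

Vowels present: u, u; each is a nucleus, giving 2 syllables.
V1 /u/ – V2 /u/: /w/ → onset of the next syllable (single consonants are always licit onsets).
Putting it together: tu.wu.
Syllable 1 is /tu/; it ends in its nucleus with no coda, so it is open.

open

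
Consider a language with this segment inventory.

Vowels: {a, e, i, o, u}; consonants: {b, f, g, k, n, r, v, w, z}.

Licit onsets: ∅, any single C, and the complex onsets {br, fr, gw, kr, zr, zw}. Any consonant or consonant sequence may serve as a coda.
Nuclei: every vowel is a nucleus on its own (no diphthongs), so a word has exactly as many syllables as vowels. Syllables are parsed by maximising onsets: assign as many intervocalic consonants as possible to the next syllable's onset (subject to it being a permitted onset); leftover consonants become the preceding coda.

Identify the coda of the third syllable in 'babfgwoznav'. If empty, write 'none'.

v

Vowels present: a, o, a; each is a nucleus, giving 3 syllables.
Between /a/ (V1) and /o/ (V2): /bfgw/ — longest licit onset from the right is /gw/, leaving /bf/ as coda.
Between /o/ (V2) and /a/ (V3): /zn/ splits as /z/ + /n/ (/n/ is the longest suffix that is a licit onset).
Syllabification: babf.gwoz.nav.
Syllable 3 is /nav/: onset /n/, nucleus /a/, coda /v/.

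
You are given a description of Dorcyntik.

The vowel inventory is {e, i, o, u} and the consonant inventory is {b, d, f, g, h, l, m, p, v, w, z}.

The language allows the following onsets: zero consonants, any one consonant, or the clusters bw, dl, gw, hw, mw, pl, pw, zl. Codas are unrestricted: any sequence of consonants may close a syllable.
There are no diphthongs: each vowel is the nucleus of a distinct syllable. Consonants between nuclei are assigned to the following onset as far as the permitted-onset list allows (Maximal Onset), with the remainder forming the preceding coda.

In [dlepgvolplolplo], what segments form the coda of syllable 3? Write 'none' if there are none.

l

The vowels are e, o, o, o — 4 nuclei, so 4 syllables.
/e…o/ gap (V1→V2): cluster /pgv/ — the longest permitted-onset suffix is /v/; onset = /v/, preceding coda = /pg/.
/o…o/ gap (V2→V3): /lpl/; trying suffixes from longest down, /pl/ is the first permitted one, so coda /l/ | onset /pl/.
/o…o/ gap (V3→V4): /lpl/ splits as /l/ + /pl/ (/pl/ is the longest suffix that is a licit onset).
Result: dlepg.vol.plol.plo.
Syllable 3 is /plol/: onset /pl/, nucleus /o/, coda /l/.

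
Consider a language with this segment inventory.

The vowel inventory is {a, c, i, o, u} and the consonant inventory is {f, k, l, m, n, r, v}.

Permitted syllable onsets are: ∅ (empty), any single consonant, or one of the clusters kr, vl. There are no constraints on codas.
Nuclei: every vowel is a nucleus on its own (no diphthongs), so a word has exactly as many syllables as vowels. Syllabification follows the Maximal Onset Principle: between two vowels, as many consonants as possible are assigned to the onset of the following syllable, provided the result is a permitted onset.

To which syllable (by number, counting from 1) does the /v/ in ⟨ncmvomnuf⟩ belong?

2

Nuclei (vowels): c, o, u → 3 syllables.
/c…o/ gap (V1→V2): cluster /mv/ — the longest permitted-onset suffix is /v/; onset = /v/, preceding coda = /m/.
/o…u/ gap (V2→V3): /mn/ splits as /m/ + /n/ (/n/ is the longest suffix that is a licit onset).
Syllabification: ncm.vom.nuf.
The /v/ is in the onset of syllable 2 (/vom/).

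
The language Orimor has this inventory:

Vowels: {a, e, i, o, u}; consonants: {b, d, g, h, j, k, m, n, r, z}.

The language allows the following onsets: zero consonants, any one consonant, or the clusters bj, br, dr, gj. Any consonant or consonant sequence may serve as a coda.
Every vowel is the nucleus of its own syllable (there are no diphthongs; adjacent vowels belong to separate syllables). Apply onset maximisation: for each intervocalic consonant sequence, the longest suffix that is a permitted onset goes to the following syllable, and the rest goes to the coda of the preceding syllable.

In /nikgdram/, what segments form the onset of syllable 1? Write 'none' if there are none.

The vowels are i, a — 2 nuclei, so 2 syllables.
/i…a/ gap (V1→V2): /kgdr/ splits as /kg/ + /dr/ (/dr/ is the longest suffix that is a licit onset).
So the parse is nikg.dram.
Syllable 1 is /nikg/: onset /n/, nucleus /i/, coda /kg/.

n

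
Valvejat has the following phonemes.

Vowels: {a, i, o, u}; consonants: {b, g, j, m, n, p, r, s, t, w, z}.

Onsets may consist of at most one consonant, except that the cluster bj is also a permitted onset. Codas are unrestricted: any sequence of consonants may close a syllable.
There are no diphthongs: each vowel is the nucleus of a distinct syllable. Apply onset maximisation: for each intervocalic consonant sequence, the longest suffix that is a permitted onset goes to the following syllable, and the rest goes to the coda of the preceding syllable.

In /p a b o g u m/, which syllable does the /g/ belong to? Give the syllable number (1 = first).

3

The vowels are a, o, u — 3 nuclei, so 3 syllables.
V1 /a/ – V2 /o/: /b/ → onset of the next syllable (single consonants are always licit onsets).
V2 /o/ – V3 /u/: /g/ is a single consonant, so it becomes the next onset.
Result: pa.bo.gum.
The /g/ is in the onset of syllable 3 (/gum/).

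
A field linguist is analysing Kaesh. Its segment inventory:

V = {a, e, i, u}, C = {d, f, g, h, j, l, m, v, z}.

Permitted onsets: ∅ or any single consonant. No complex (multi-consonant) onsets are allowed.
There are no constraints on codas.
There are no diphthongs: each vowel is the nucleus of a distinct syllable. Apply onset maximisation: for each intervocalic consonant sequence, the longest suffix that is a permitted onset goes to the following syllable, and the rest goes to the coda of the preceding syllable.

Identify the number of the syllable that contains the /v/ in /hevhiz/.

Nuclei (vowels): e, i → 2 syllables.
/e…i/ gap (V1→V2): /vh/ — longest licit onset from the right is /h/, leaving /v/ as coda.
Syllabification: hev.hiz.
The /v/ is in the coda of syllable 1 (/hev/).

1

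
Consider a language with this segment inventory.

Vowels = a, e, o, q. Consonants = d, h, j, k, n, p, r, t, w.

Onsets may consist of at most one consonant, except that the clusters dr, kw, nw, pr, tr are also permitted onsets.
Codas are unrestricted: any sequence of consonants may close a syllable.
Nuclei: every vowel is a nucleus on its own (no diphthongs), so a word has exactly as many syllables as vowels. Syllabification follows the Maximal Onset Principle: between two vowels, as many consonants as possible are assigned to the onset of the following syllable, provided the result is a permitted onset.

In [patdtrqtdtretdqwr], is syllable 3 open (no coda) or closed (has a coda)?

The vowels are a, q, e, q — 4 nuclei, so 4 syllables.
σ1/σ2 boundary: /tdtr/ splits as /td/ + /tr/ (/tr/ is the longest suffix that is a licit onset).
σ2/σ3 boundary: /tdtr/ splits as /td/ + /tr/ (/tr/ is the longest suffix that is a licit onset).
σ3/σ4 boundary: /td/ — longest licit onset from the right is /d/, leaving /t/ as coda.
Syllabification: patd.trqtd.tret.dqwr.
Syllable 3 is /tret/ with coda /t/, so it is closed.

closed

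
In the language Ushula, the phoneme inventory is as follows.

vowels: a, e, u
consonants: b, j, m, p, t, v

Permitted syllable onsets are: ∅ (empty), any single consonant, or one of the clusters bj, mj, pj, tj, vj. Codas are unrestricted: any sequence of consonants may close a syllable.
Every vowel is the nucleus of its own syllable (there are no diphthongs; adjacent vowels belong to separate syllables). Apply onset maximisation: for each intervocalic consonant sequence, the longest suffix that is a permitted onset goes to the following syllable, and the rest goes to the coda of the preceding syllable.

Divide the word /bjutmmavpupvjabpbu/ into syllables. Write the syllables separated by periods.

bjutm.mav.pup.vjabp.bu

Nuclei (vowels): u, a, u, a, u → 5 syllables.
Between /u/ (V1) and /a/ (V2): /tmm/ splits as /tm/ + /m/ (/m/ is the longest suffix that is a licit onset).
Between /a/ (V2) and /u/ (V3): /vp/ splits as /v/ + /p/ (/p/ is the longest suffix that is a licit onset).
Between /u/ (V3) and /a/ (V4): /pvj/ splits as /p/ + /vj/ (/vj/ is the longest suffix that is a licit onset).
Between /a/ (V4) and /u/ (V5): /bpb/; trying suffixes from longest down, /b/ is the first permitted one, so coda /bp/ | onset /b/.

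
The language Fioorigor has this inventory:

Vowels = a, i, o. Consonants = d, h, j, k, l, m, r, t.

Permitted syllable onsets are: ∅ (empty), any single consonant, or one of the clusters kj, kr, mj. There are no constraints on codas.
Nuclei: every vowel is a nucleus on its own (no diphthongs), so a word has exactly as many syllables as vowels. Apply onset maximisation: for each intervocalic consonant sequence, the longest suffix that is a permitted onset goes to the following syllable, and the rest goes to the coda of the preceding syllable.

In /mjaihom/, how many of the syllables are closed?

1

Nuclei (vowels): a, i, o → 3 syllables.
Between /a/ (V1) and /i/ (V2): no consonants, so the boundary falls immediately after /a/.
Between /i/ (V2) and /o/ (V3): /h/ is a single consonant, so it becomes the next onset.
So the parse is mja.i.hom.
Classifying each syllable: /mja/ (open), /i/ (open), /hom/ (closed).
Closed syllables: 1.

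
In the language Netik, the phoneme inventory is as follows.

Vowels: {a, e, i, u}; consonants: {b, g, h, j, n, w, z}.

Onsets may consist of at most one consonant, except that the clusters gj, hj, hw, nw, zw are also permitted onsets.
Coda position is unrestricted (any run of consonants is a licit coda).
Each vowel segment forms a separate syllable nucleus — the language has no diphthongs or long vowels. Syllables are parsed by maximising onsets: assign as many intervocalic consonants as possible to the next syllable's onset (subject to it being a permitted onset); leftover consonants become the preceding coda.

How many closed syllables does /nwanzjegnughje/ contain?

The vowels are a, e, u, e — 4 nuclei, so 4 syllables.
σ1/σ2 boundary: cluster /nzj/ — the longest permitted-onset suffix is /j/; onset = /j/, preceding coda = /nz/.
σ2/σ3 boundary: cluster /gn/ — the longest permitted-onset suffix is /n/; onset = /n/, preceding coda = /g/.
σ3/σ4 boundary: /ghj/; trying suffixes from longest down, /hj/ is the first permitted one, so coda /g/ | onset /hj/.
So the parse is nwanz.jeg.nug.hje.
Classifying each syllable: /nwanz/ (closed), /jeg/ (closed), /nug/ (closed), /hje/ (open).
Closed syllables: 3.

3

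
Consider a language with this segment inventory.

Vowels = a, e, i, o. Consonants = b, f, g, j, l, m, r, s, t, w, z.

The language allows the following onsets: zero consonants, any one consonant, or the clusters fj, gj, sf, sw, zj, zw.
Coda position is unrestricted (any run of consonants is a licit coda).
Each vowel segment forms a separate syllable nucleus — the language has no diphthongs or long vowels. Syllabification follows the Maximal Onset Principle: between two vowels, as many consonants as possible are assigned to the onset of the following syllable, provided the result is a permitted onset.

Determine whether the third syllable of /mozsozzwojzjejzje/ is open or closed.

Nuclei (vowels): o, o, o, e, e → 5 syllables.
V1 /o/ – V2 /o/: /zs/ — longest licit onset from the right is /s/, leaving /z/ as coda.
V2 /o/ – V3 /o/: /zzw/ — longest licit onset from the right is /zw/, leaving /z/ as coda.
V3 /o/ – V4 /e/: /jzj/ splits as /j/ + /zj/ (/zj/ is the longest suffix that is a licit onset).
V4 /e/ – V5 /e/: cluster /jzj/ — the longest permitted-onset suffix is /zj/; onset = /zj/, preceding coda = /j/.
Result: moz.soz.zwoj.zjej.zje.
Syllable 3 is /zwoj/ with coda /j/, so it is closed.

closed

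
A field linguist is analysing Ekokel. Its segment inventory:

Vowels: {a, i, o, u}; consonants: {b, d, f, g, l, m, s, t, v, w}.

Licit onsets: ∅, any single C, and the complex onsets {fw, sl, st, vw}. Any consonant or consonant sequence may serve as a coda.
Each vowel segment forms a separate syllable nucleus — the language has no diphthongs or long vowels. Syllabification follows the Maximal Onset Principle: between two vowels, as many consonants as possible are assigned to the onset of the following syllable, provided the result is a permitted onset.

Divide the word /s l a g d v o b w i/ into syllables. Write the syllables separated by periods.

Nuclei (vowels): a, o, i → 3 syllables.
σ1/σ2 boundary: /gdv/ splits as /gd/ + /v/ (/v/ is the longest suffix that is a licit onset).
σ2/σ3 boundary: /bw/ — longest licit onset from the right is /w/, leaving /b/ as coda.

slagd.vob.wi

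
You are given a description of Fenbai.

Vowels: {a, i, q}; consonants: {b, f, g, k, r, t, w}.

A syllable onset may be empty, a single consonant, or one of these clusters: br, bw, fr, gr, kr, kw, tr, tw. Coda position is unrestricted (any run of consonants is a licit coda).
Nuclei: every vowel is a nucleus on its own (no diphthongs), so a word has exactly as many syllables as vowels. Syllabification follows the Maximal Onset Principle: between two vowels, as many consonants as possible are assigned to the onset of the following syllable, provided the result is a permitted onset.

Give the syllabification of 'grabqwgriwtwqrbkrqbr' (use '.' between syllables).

Nuclei (vowels): a, q, i, q, q → 5 syllables.
V1 /a/ – V2 /q/: /b/ → onset of the next syllable (single consonants are always licit onsets).
V2 /q/ – V3 /i/: /wgr/; trying suffixes from longest down, /gr/ is the first permitted one, so coda /w/ | onset /gr/.
V3 /i/ – V4 /q/: cluster /wtw/ — the longest permitted-onset suffix is /tw/; onset = /tw/, preceding coda = /w/.
V4 /q/ – V5 /q/: /rbkr/; trying suffixes from longest down, /kr/ is the first permitted one, so coda /rb/ | onset /kr/.

gra.bqw.griw.twqrb.krqbr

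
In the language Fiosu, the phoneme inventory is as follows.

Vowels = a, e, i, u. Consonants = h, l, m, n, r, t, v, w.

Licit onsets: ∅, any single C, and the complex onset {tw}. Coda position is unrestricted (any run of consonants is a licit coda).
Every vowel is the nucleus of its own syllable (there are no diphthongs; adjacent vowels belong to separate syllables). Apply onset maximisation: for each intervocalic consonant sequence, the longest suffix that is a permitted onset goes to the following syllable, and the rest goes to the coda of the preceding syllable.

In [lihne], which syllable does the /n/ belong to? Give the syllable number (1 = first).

Vowels present: i, e; each is a nucleus, giving 2 syllables.
Between /i/ (V1) and /e/ (V2): /hn/ splits as /h/ + /n/ (/n/ is the longest suffix that is a licit onset).
So the parse is lih.ne.
The /n/ is in the onset of syllable 2 (/ne/).

2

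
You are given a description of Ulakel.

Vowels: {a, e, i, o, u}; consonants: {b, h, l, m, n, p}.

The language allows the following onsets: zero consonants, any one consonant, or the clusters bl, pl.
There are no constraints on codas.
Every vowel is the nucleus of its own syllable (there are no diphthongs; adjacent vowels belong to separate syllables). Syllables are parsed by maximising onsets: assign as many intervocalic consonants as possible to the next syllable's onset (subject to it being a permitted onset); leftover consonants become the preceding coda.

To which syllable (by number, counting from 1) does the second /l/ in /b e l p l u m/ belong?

2

Vowels present: e, u; each is a nucleus, giving 2 syllables.
V1 /e/ – V2 /u/: /lpl/ — longest licit onset from the right is /pl/, leaving /l/ as coda.
Syllabification: bel.plum.
The second /l/ is in the onset of syllable 2 (/plum/).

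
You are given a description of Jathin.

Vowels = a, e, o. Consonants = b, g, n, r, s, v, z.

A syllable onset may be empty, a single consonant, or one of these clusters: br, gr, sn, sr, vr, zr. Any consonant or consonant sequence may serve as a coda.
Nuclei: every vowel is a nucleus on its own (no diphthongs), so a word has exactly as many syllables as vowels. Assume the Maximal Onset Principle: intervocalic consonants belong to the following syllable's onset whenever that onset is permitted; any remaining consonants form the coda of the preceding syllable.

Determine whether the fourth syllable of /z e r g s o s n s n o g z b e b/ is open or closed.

closed

Nuclei (vowels): e, o, o, e → 4 syllables.
/e…o/ gap (V1→V2): /rgs/ — longest licit onset from the right is /s/, leaving /rg/ as coda.
/o…o/ gap (V2→V3): /snsn/ splits as /sn/ + /sn/ (/sn/ is the longest suffix that is a licit onset).
/o…e/ gap (V3→V4): cluster /gzb/ — the longest permitted-onset suffix is /b/; onset = /b/, preceding coda = /gz/.
Result: zerg.sosn.snogz.beb.
Syllable 4 is /beb/ with coda /b/, so it is closed.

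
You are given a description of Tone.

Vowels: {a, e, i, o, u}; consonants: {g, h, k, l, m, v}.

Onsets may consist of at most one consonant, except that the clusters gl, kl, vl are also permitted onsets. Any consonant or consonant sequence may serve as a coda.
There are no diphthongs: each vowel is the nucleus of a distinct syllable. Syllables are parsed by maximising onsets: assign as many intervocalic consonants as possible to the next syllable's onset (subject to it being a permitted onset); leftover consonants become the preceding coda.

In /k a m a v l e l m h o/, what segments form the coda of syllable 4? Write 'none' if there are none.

Nuclei (vowels): a, a, e, o → 4 syllables.
V1 /a/ – V2 /a/: /m/ is a single consonant, so it becomes the next onset.
V2 /a/ – V3 /e/: /vl/ is a licit onset in full, so it all attaches to the next syllable.
V3 /e/ – V4 /o/: cluster /lmh/ — the longest permitted-onset suffix is /h/; onset = /h/, preceding coda = /lm/.
So the parse is ka.ma.vlelm.ho.
Syllable 4 is /ho/: onset /h/, nucleus /o/, coda ∅.

none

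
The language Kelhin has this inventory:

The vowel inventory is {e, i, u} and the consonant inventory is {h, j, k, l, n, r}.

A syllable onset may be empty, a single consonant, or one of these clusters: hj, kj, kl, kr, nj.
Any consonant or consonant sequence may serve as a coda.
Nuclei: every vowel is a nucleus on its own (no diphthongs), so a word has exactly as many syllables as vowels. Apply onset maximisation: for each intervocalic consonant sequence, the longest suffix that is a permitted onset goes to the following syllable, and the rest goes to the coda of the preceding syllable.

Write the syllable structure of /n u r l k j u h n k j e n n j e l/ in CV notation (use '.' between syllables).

CVCC.CCVCC.CCVC.CCVC

Vowels present: u, u, e, e; each is a nucleus, giving 4 syllables.
σ1/σ2 boundary: /rlkj/; trying suffixes from longest down, /kj/ is the first permitted one, so coda /rl/ | onset /kj/.
σ2/σ3 boundary: /hnkj/ — longest licit onset from the right is /kj/, leaving /hn/ as coda.
σ3/σ4 boundary: /nnj/; trying suffixes from longest down, /nj/ is the first permitted one, so coda /n/ | onset /nj/.
Result: nurl.kjuhn.kjen.njel.
Mapping each syllable to C/V: /nurl/ → CVCC, /kjuhn/ → CCVCC, /kjen/ → CCVC, /njel/ → CCVC.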